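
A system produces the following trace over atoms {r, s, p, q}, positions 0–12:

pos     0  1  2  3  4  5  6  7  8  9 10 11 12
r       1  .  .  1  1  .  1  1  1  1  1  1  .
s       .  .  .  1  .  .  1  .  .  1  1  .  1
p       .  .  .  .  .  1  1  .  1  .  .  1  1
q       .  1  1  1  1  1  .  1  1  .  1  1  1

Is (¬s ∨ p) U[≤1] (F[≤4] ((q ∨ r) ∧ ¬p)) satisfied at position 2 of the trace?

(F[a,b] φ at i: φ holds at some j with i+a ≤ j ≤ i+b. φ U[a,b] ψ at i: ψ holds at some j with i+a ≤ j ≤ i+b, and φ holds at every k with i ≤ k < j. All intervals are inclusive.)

Yes

Need some j in [2,3] with F[≤4] ((q ∨ r) ∧ ¬p), and (¬s ∨ p) at every k in [2,j-1].
  j=2: F[≤4] ((q ∨ r) ∧ ¬p) holds; no prefix to check → satisfied.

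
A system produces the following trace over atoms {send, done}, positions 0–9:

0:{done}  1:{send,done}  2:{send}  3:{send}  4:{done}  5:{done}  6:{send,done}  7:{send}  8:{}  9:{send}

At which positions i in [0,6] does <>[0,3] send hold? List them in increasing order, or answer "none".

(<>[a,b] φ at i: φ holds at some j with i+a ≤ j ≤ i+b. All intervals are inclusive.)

0, 1, 2, 3, 4, 5, 6

Evaluate at each i in [0,6]:
  i=0: ✓ (witness j=1)
  i=1: ✓ (witness j=1)
  i=2: ✓ (witness j=2)
  i=3: ✓ (witness j=3)
  i=4: ✓ (witness j=6)
  i=5: ✓ (witness j=6)
  i=6: ✓ (witness j=6)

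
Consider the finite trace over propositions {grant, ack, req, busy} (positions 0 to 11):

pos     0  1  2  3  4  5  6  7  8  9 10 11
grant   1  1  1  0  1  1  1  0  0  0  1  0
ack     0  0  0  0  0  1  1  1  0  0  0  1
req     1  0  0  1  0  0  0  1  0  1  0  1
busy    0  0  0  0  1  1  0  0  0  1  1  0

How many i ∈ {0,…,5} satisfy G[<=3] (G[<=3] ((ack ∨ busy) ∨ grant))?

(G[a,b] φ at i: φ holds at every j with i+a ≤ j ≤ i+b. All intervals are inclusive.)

Evaluate at each i in [0,5]:
  i=0: ✗ (fails at j=0)
  i=1: ✗ (fails at j=1)
  i=2: ✗ (fails at j=2)
  i=3: ✗ (fails at j=3)
  i=4: ✗ (fails at j=5)
  i=5: ✗ (fails at j=5)
Positions where it holds: {} → 0.

0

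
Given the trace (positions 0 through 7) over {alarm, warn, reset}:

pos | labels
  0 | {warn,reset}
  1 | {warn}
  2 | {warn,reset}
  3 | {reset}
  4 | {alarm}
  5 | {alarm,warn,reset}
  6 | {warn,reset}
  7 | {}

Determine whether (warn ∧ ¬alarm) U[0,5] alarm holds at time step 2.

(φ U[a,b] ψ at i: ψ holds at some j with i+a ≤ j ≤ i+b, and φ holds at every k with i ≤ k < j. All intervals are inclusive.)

Need some j in [2,7] with alarm, and (warn ∧ ¬alarm) at every k in [2,j-1].
  j=2: alarm false.
  j=3: alarm false.
  j=4: alarm holds, but (warn ∧ ¬alarm) fails at k=3 → not this j.
  j=5: alarm holds, but (warn ∧ ¬alarm) fails at k=3 → not this j.
  j=6: alarm false.
  j=7: alarm false.
No j in the window works → until fails.

False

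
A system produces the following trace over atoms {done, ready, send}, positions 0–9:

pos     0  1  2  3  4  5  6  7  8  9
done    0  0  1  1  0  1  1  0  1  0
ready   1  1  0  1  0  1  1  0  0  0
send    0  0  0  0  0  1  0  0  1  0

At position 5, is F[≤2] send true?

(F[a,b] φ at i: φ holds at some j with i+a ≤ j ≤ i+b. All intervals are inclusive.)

True

Check send at each j in [5,7]:
  j=5: true
  j=6: false
  j=7: false
Found at j=5 → formula holds.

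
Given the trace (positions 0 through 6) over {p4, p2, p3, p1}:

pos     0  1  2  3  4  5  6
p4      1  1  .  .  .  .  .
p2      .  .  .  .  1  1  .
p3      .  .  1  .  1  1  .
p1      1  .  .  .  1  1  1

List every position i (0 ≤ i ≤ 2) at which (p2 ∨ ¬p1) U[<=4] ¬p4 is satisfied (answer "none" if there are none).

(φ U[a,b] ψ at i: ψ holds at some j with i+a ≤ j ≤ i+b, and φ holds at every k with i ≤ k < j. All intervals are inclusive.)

1, 2

Evaluate at each i in [0,2]:
  i=0: ✗ (lhs fails at k=0 before rhs at j=2)
  i=1: ✓ (rhs at j=2; lhs holds on [1,1])
  i=2: ✓ (rhs at j=2)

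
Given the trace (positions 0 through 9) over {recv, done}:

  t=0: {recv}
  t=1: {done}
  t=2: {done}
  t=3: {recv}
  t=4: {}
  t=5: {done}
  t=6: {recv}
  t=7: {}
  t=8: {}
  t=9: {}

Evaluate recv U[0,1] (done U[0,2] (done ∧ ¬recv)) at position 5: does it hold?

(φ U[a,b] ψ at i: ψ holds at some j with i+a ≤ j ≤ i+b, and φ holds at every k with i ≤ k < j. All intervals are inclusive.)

Holds

Need some j in [5,6] with (done U[0,2] (done ∧ ¬recv)), and recv at every k in [5,j-1].
  j=5: (done U[0,2] (done ∧ ¬recv)) holds; no prefix to check → satisfied.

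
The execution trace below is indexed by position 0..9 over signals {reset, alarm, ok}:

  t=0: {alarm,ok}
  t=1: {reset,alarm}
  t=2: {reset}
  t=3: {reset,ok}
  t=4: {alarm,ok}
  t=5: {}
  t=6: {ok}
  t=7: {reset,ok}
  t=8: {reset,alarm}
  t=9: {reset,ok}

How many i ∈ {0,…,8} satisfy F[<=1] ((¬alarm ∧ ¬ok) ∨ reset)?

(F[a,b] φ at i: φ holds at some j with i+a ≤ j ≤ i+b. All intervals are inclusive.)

Evaluate at each i in [0,8]:
  i=0: ✓ (witness j=1)
  i=1: ✓ (witness j=1)
  i=2: ✓ (witness j=2)
  i=3: ✓ (witness j=3)
  i=4: ✓ (witness j=5)
  i=5: ✓ (witness j=5)
  i=6: ✓ (witness j=7)
  i=7: ✓ (witness j=7)
  i=8: ✓ (witness j=8)
Positions where it holds: {0, 1, 2, 3, 4, 5, 6, 7, 8} → 9.

9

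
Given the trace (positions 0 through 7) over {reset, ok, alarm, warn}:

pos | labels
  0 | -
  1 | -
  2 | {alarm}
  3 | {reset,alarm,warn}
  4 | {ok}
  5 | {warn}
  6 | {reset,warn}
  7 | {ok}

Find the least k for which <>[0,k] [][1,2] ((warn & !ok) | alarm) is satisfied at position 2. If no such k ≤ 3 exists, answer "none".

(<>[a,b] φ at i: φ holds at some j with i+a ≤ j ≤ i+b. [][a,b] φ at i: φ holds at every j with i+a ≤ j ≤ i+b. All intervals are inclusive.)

Scan j = 2,3,… for [][1,2] ((warn & !ok) | alarm):
  j=2: fails
  j=3: fails
  j=4: holds
First hit at j=4, so smallest k = 4-2 = 2.

2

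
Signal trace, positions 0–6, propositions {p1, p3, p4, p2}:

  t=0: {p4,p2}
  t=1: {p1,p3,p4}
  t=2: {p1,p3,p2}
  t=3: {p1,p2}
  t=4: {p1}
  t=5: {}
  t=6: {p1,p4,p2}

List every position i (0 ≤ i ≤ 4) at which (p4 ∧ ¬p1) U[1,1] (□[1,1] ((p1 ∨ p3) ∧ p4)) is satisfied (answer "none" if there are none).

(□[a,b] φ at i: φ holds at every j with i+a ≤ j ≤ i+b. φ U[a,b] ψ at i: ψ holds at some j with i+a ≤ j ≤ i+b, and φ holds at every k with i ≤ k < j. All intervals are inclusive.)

none

Evaluate at each i in [0,4]:
  i=0: ✗ (no rhs in [1,1])
  i=1: ✗ (no rhs in [2,2])
  i=2: ✗ (no rhs in [3,3])
  i=3: ✗ (no rhs in [4,4])
  i=4: ✗ (lhs fails at k=4 before rhs at j=5)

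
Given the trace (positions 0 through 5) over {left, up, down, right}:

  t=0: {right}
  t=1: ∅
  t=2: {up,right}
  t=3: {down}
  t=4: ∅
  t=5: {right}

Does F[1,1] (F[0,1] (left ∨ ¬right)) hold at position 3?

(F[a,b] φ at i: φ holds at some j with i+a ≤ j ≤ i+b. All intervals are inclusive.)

Check F[0,1] (left ∨ ¬right) at each j in [4,4]:
  j=4: holds (witness at 4)
Found at j=4 → formula holds.

Holds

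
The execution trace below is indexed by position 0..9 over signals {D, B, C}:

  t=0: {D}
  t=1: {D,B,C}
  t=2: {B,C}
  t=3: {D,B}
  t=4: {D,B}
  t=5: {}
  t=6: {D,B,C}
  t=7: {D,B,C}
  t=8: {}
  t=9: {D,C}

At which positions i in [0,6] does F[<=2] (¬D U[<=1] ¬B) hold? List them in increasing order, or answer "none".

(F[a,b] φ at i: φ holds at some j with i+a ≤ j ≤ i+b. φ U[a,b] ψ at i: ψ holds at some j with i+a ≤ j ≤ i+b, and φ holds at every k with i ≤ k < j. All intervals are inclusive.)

0, 3, 4, 5, 6

Evaluate at each i in [0,6]:
  i=0: ✓ (witness j=0)
  i=1: ✗ (none in [1,3])
  i=2: ✗ (none in [2,4])
  i=3: ✓ (witness j=5)
  i=4: ✓ (witness j=5)
  i=5: ✓ (witness j=5)
  i=6: ✓ (witness j=8)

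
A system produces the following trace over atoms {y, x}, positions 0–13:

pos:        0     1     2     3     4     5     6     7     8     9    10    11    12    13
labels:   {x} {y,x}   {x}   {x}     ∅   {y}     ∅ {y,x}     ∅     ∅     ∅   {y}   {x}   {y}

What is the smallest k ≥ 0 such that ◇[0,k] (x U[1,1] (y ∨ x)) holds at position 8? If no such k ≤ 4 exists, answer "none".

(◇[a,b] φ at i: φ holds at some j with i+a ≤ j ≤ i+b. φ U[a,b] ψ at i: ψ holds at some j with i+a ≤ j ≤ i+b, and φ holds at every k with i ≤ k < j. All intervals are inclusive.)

4

Scan j = 8,9,… for (x U[1,1] (y ∨ x)):
  j=8: fails
  j=9: fails
  j=10: fails
  j=11: fails
  j=12: holds
First hit at j=12, so smallest k = 12-8 = 4.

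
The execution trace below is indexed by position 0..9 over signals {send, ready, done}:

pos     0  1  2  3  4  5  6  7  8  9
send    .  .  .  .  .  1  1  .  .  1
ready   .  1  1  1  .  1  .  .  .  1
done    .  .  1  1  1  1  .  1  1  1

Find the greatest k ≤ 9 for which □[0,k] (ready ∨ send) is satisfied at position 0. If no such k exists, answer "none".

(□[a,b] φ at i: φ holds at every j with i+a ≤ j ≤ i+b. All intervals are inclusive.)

none

(ready ∨ send) must hold from j=0 onward; find where it first fails.
  j=0: fails → no k works.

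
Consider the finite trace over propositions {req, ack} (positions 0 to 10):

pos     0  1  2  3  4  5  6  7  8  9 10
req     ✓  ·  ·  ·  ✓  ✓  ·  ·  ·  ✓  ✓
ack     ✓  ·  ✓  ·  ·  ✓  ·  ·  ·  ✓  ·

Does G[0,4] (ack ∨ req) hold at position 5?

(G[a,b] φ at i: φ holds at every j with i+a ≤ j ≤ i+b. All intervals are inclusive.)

Does not hold

Check (ack ∨ req) at every j in [5,9]:
  j=5: true
  j=6: false
  j=7: false
  j=8: false
  j=9: true
Fails at j=6 → formula fails.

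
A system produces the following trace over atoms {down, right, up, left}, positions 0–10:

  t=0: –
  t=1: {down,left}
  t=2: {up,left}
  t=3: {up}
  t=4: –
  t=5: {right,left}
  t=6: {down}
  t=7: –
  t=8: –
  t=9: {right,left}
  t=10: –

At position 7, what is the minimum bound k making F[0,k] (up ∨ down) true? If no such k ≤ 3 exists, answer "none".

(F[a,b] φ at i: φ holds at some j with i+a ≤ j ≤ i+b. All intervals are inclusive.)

Scan j = 7,8,… for (up ∨ down):
  j=7: fails
  j=8: fails
  j=9: fails
  j=10: fails
No j in [7,10] satisfies it → none.

none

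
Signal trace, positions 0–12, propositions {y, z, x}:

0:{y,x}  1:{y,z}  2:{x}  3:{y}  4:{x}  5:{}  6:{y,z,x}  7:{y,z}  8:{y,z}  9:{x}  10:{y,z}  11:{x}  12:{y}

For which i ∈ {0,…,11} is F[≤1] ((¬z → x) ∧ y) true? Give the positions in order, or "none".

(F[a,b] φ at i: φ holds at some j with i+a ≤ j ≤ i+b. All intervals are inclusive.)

0, 1, 5, 6, 7, 8, 9, 10

Evaluate at each i in [0,11]:
  i=0: ✓ (witness j=0)
  i=1: ✓ (witness j=1)
  i=2: ✗ (none in [2,3])
  i=3: ✗ (none in [3,4])
  i=4: ✗ (none in [4,5])
  i=5: ✓ (witness j=6)
  i=6: ✓ (witness j=6)
  i=7: ✓ (witness j=7)
  i=8: ✓ (witness j=8)
  i=9: ✓ (witness j=10)
  i=10: ✓ (witness j=10)
  i=11: ✗ (none in [11,12])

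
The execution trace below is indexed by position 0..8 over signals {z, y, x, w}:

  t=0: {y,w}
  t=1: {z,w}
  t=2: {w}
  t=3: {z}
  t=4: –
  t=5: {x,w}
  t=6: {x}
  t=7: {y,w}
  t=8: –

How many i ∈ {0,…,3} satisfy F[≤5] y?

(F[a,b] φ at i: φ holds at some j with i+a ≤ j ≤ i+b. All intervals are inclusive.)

3

Evaluate at each i in [0,3]:
  i=0: ✓ (witness j=0)
  i=1: ✗ (none in [1,6])
  i=2: ✓ (witness j=7)
  i=3: ✓ (witness j=7)
Positions where it holds: {0, 2, 3} → 3.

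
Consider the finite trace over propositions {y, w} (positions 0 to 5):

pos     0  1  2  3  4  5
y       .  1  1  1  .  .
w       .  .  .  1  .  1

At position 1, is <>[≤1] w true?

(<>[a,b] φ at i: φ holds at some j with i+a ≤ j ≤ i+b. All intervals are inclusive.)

No

Check w at each j in [1,2]:
  j=1: false
  j=2: false
No position in the window satisfies it → formula fails.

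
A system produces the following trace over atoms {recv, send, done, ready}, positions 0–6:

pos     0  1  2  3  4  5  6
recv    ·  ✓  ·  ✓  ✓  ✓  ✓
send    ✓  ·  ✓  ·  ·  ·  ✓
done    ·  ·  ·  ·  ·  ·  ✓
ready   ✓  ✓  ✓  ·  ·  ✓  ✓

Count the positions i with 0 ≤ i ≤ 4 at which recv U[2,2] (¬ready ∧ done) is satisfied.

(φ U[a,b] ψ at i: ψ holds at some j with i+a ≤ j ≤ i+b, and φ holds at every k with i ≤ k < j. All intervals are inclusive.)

0

Evaluate at each i in [0,4]:
  i=0: ✗ (no rhs in [2,2])
  i=1: ✗ (no rhs in [3,3])
  i=2: ✗ (no rhs in [4,4])
  i=3: ✗ (no rhs in [5,5])
  i=4: ✗ (no rhs in [6,6])
Positions where it holds: {} → 0.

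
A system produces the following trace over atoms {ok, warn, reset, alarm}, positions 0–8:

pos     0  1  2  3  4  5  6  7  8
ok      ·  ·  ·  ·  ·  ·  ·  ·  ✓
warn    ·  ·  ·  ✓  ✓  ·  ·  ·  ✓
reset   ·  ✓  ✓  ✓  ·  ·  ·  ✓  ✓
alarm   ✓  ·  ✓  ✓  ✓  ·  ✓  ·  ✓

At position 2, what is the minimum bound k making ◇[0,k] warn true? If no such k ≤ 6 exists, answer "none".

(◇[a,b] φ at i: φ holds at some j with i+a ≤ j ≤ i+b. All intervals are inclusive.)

Scan j = 2,3,… for warn:
  j=2: fails
  j=3: holds
First hit at j=3, so smallest k = 3-2 = 1.

1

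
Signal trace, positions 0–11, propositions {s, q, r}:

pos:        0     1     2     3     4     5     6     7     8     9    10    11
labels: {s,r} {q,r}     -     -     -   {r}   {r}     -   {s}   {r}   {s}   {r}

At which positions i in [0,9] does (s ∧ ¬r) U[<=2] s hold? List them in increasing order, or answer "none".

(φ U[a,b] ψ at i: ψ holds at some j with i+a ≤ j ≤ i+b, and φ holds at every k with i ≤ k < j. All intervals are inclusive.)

0, 8

Evaluate at each i in [0,9]:
  i=0: ✓ (rhs at j=0)
  i=1: ✗ (no rhs in [1,3])
  i=2: ✗ (no rhs in [2,4])
  i=3: ✗ (no rhs in [3,5])
  i=4: ✗ (no rhs in [4,6])
  i=5: ✗ (no rhs in [5,7])
  i=6: ✗ (lhs fails at k=6 before rhs at j=8)
  i=7: ✗ (lhs fails at k=7 before rhs at j=8)
  i=8: ✓ (rhs at j=8)
  i=9: ✗ (lhs fails at k=9 before rhs at j=10)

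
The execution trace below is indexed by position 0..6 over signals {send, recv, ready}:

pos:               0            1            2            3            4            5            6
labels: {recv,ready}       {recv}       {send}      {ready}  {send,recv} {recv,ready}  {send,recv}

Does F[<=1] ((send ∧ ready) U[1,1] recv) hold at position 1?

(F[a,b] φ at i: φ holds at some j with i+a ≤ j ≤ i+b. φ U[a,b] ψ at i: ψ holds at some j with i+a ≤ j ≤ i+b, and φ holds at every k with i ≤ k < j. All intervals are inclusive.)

Check ((send ∧ ready) U[1,1] recv) at each j in [1,2]:
  j=1: fails
  j=2: fails
No position in the window satisfies it → formula fails.

Does not hold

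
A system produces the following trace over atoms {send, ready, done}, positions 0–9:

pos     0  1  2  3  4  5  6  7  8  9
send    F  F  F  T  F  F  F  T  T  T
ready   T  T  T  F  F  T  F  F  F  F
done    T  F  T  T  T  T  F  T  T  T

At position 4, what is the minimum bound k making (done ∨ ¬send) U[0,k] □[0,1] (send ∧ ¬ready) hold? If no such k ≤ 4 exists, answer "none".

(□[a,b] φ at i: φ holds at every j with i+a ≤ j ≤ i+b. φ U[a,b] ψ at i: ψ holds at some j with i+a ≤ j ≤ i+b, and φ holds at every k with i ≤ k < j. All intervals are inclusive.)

3

Need earliest j ≥ 4 with □[0,1] (send ∧ ¬ready), and (done ∨ ¬send) at every k in [4,j-1].
  j=4: rhs fails.
  j=5: rhs fails.
  j=6: rhs fails.
  j=7: rhs holds; lhs holds on [4,6]. k = 3.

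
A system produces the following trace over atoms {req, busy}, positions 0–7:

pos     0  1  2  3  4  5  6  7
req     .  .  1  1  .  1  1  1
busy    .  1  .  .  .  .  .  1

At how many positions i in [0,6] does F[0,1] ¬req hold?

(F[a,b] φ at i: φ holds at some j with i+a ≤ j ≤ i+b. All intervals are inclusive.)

Evaluate at each i in [0,6]:
  i=0: ✓ (witness j=0)
  i=1: ✓ (witness j=1)
  i=2: ✗ (none in [2,3])
  i=3: ✓ (witness j=4)
  i=4: ✓ (witness j=4)
  i=5: ✗ (none in [5,6])
  i=6: ✗ (none in [6,7])
Positions where it holds: {0, 1, 3, 4} → 4.

4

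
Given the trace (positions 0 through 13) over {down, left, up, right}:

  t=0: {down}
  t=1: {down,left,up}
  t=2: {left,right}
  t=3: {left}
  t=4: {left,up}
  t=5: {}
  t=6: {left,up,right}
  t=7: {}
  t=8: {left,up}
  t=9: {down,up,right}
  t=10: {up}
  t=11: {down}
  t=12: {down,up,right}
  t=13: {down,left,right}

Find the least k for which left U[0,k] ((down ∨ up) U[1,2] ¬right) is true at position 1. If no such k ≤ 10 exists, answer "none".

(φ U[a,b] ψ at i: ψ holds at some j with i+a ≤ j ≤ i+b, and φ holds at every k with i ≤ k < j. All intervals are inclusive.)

3

Need earliest j ≥ 1 with ((down ∨ up) U[1,2] ¬right), and left at every k in [1,j-1].
  j=1: rhs fails.
  j=2: rhs fails.
  j=3: rhs fails.
  j=4: rhs holds; lhs holds on [1,3]. k = 3.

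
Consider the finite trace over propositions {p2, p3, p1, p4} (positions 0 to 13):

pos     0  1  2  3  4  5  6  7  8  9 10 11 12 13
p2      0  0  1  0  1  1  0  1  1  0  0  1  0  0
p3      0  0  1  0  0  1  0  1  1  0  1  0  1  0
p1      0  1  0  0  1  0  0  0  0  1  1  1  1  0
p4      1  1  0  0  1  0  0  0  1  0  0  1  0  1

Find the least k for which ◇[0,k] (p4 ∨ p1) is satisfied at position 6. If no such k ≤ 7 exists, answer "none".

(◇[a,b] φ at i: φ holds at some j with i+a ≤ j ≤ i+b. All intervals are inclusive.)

Scan j = 6,7,… for (p4 ∨ p1):
  j=6: fails
  j=7: fails
  j=8: holds
First hit at j=8, so smallest k = 8-6 = 2.

2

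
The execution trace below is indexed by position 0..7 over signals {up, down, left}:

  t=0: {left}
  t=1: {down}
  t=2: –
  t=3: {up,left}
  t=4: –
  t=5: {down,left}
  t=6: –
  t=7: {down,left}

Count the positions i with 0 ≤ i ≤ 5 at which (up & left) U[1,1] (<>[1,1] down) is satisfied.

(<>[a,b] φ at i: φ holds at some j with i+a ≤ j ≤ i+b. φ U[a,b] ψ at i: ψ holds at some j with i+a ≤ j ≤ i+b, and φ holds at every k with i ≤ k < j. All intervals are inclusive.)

1

Evaluate at each i in [0,5]:
  i=0: ✗ (no rhs in [1,1])
  i=1: ✗ (no rhs in [2,2])
  i=2: ✗ (no rhs in [3,3])
  i=3: ✓ (rhs at j=4; lhs holds on [3,3])
  i=4: ✗ (no rhs in [5,5])
  i=5: ✗ (lhs fails at k=5 before rhs at j=6)
Positions where it holds: {3} → 1.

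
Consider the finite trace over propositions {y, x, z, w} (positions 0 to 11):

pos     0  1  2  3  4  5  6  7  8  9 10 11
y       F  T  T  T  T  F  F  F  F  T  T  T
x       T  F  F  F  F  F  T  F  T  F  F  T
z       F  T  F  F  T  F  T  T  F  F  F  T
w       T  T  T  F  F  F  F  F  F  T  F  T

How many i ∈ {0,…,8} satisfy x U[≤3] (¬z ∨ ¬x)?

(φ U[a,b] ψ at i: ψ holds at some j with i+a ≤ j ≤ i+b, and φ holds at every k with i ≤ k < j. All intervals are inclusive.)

9

Evaluate at each i in [0,8]:
  i=0: ✓ (rhs at j=0)
  i=1: ✓ (rhs at j=1)
  i=2: ✓ (rhs at j=2)
  i=3: ✓ (rhs at j=3)
  i=4: ✓ (rhs at j=4)
  i=5: ✓ (rhs at j=5)
  i=6: ✓ (rhs at j=7; lhs holds on [6,6])
  i=7: ✓ (rhs at j=7)
  i=8: ✓ (rhs at j=8)
Positions where it holds: {0, 1, 2, 3, 4, 5, 6, 7, 8} → 9.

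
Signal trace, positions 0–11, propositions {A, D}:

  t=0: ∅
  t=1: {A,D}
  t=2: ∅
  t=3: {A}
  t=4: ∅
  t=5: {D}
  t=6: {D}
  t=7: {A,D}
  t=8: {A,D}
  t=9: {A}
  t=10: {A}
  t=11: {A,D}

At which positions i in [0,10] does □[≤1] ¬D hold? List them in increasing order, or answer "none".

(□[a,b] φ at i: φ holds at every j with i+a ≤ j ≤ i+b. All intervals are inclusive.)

Evaluate at each i in [0,10]:
  i=0: ✗ (fails at j=1)
  i=1: ✗ (fails at j=1)
  i=2: ✓ (all of [2,3])
  i=3: ✓ (all of [3,4])
  i=4: ✗ (fails at j=5)
  i=5: ✗ (fails at j=5)
  i=6: ✗ (fails at j=6)
  i=7: ✗ (fails at j=7)
  i=8: ✗ (fails at j=8)
  i=9: ✓ (all of [9,10])
  i=10: ✗ (fails at j=11)

2, 3, 9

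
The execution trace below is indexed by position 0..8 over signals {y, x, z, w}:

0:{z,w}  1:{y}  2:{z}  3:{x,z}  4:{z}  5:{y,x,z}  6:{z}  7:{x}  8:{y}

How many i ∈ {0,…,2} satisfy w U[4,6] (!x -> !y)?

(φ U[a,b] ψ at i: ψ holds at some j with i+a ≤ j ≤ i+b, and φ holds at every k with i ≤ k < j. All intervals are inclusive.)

Evaluate at each i in [0,2]:
  i=0: ✗ (lhs fails at k=1 before rhs at j=4)
  i=1: ✗ (lhs fails at k=1 before rhs at j=5)
  i=2: ✗ (lhs fails at k=2 before rhs at j=6)
Positions where it holds: {} → 0.

0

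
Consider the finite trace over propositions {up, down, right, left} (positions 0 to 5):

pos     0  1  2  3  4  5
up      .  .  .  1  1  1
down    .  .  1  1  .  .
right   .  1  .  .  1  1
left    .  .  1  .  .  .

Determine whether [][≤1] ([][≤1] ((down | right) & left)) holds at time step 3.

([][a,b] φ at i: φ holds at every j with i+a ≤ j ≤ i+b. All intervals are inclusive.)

Check [][≤1] ((down | right) & left) at every j in [3,4]:
  j=3: fails at 3
  j=4: fails at 4
Fails at j=3 → formula fails.

Does not hold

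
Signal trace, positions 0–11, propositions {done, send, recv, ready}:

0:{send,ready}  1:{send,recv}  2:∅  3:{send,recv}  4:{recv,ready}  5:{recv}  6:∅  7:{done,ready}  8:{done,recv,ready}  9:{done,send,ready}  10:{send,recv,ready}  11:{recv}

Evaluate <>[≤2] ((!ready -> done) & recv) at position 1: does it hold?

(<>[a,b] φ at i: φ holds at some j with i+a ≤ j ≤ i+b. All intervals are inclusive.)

No

Check ((!ready -> done) & recv) at each j in [1,3]:
  j=1: false
  j=2: false
  j=3: false
No position in the window satisfies it → formula fails.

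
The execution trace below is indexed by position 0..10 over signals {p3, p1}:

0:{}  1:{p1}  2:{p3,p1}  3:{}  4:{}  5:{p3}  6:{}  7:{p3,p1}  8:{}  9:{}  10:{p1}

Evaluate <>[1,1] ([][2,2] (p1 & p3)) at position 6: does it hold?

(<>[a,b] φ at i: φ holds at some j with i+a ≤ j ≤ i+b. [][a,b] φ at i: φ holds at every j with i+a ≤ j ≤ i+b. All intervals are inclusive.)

Check [][2,2] (p1 & p3) at each j in [7,7]:
  j=7: fails at 9
No position in the window satisfies it → formula fails.

No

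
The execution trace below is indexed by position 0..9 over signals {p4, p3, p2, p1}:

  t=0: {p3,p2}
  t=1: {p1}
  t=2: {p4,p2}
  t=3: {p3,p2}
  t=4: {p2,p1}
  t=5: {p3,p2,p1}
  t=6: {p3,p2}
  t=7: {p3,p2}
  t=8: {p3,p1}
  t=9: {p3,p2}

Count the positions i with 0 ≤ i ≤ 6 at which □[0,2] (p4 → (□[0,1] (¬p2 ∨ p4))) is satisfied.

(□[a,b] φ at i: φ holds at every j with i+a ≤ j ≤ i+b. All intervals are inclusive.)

Evaluate at each i in [0,6]:
  i=0: ✗ (fails at j=2)
  i=1: ✗ (fails at j=2)
  i=2: ✗ (fails at j=2)
  i=3: ✓ (all of [3,5])
  i=4: ✓ (all of [4,6])
  i=5: ✓ (all of [5,7])
  i=6: ✓ (all of [6,8])
Positions where it holds: {3, 4, 5, 6} → 4.

4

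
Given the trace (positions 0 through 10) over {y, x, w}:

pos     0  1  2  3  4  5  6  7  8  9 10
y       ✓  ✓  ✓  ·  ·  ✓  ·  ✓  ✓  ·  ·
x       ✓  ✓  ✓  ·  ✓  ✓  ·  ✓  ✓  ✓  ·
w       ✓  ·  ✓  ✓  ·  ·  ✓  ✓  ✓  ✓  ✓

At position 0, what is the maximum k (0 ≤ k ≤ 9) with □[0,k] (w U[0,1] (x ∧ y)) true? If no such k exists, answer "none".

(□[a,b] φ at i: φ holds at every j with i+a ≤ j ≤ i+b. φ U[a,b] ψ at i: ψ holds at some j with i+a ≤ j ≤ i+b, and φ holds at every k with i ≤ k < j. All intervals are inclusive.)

2

(w U[0,1] (x ∧ y)) must hold from j=0 onward; find where it first fails.
  j=0: holds
  j=1: holds
  j=2: holds
  j=3: fails
Holds on [0,2], so largest k = 2.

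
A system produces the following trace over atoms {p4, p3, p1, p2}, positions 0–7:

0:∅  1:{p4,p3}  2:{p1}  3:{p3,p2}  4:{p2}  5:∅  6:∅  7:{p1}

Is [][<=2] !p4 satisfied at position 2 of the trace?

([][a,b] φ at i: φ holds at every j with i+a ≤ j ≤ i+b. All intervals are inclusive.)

Yes

Check !p4 at every j in [2,4]:
  j=2: true
  j=3: true
  j=4: true
All positions satisfy it → formula holds.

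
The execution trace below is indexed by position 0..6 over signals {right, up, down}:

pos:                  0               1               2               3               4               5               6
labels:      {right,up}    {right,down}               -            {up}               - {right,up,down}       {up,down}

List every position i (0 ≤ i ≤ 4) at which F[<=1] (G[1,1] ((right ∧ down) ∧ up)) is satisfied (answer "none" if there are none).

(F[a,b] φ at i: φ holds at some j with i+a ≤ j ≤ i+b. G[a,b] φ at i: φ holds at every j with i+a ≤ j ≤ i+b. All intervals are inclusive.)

Evaluate at each i in [0,4]:
  i=0: ✗ (none in [0,1])
  i=1: ✗ (none in [1,2])
  i=2: ✗ (none in [2,3])
  i=3: ✓ (witness j=4)
  i=4: ✓ (witness j=4)

3, 4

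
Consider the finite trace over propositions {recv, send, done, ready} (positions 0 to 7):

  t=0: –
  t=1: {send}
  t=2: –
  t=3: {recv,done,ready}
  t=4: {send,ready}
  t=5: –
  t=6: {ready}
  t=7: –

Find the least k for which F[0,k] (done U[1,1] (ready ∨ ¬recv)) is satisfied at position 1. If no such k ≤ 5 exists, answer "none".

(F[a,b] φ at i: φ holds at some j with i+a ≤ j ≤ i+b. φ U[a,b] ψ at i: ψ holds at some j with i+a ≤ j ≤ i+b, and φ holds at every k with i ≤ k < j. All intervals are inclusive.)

2

Scan j = 1,2,… for (done U[1,1] (ready ∨ ¬recv)):
  j=1: fails
  j=2: fails
  j=3: holds
First hit at j=3, so smallest k = 3-1 = 2.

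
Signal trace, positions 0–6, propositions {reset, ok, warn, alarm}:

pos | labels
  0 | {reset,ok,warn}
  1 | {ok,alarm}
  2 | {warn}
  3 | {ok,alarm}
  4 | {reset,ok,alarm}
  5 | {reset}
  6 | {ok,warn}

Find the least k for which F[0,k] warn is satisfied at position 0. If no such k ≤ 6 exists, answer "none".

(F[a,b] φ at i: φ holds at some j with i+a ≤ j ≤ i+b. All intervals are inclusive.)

Scan j = 0,1,… for warn:
  j=0: holds
First hit at j=0, so smallest k = 0-0 = 0.

0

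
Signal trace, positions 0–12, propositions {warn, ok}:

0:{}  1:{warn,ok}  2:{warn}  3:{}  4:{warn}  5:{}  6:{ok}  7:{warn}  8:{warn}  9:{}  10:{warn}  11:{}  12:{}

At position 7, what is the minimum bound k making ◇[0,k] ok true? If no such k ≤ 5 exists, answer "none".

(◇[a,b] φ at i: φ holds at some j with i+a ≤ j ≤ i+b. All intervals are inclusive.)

Scan j = 7,8,… for ok:
  j=7: fails
  j=8: fails
  j=9: fails
  j=10: fails
  j=11: fails
  j=12: fails
No j in [7,12] satisfies it → none.

none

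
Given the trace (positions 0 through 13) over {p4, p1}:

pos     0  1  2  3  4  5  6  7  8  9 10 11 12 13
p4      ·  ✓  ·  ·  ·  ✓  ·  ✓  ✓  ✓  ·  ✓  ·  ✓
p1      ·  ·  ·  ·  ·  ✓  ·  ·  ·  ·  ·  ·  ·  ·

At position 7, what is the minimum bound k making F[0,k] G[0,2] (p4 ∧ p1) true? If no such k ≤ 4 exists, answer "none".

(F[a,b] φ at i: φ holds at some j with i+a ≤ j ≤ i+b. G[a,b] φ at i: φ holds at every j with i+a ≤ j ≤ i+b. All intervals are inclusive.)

Scan j = 7,8,… for G[0,2] (p4 ∧ p1):
  j=7: fails
  j=8: fails
  j=9: fails
  j=10: fails
  j=11: fails
No j in [7,11] satisfies it → none.

none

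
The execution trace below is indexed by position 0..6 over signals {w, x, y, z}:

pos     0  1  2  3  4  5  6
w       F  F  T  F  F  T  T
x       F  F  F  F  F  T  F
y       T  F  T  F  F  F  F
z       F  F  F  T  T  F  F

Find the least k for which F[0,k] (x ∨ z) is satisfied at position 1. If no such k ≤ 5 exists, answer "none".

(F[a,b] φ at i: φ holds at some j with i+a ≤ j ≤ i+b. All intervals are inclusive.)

Scan j = 1,2,… for (x ∨ z):
  j=1: fails
  j=2: fails
  j=3: holds
First hit at j=3, so smallest k = 3-1 = 2.

2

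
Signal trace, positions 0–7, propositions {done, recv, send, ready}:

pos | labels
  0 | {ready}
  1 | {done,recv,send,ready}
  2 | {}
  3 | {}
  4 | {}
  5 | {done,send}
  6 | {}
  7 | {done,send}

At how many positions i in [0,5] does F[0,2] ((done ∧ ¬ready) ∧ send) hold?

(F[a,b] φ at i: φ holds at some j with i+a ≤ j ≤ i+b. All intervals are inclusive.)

Evaluate at each i in [0,5]:
  i=0: ✗ (none in [0,2])
  i=1: ✗ (none in [1,3])
  i=2: ✗ (none in [2,4])
  i=3: ✓ (witness j=5)
  i=4: ✓ (witness j=5)
  i=5: ✓ (witness j=5)
Positions where it holds: {3, 4, 5} → 3.

3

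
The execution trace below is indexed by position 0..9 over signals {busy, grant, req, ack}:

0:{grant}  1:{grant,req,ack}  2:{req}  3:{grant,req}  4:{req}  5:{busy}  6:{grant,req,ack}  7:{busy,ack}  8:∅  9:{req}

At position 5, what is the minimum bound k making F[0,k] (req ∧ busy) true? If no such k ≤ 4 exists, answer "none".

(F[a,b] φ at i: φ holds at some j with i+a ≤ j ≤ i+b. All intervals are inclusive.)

Scan j = 5,6,… for (req ∧ busy):
  j=5: fails
  j=6: fails
  j=7: fails
  j=8: fails
  j=9: fails
No j in [5,9] satisfies it → none.

none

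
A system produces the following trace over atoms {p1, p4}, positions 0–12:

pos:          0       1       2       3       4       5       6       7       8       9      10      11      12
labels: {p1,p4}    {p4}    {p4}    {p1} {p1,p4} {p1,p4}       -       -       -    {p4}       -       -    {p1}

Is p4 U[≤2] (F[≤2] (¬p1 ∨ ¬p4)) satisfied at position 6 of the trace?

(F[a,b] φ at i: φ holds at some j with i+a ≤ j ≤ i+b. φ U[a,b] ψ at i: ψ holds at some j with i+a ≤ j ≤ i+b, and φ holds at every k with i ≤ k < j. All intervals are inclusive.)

Need some j in [6,8] with F[≤2] (¬p1 ∨ ¬p4), and p4 at every k in [6,j-1].
  j=6: F[≤2] (¬p1 ∨ ¬p4) holds; no prefix to check → satisfied.

Holds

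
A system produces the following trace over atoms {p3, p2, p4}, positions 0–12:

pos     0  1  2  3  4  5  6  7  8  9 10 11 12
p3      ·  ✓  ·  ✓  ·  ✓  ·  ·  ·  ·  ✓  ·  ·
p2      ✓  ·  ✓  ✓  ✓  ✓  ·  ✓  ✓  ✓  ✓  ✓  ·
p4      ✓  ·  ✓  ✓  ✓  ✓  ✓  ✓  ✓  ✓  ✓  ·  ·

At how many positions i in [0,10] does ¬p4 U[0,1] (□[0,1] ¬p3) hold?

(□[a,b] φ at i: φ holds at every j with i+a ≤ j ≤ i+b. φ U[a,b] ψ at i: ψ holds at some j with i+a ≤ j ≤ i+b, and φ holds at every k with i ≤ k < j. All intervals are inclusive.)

Evaluate at each i in [0,10]:
  i=0: ✗ (no rhs in [0,1])
  i=1: ✗ (no rhs in [1,2])
  i=2: ✗ (no rhs in [2,3])
  i=3: ✗ (no rhs in [3,4])
  i=4: ✗ (no rhs in [4,5])
  i=5: ✗ (lhs fails at k=5 before rhs at j=6)
  i=6: ✓ (rhs at j=6)
  i=7: ✓ (rhs at j=7)
  i=8: ✓ (rhs at j=8)
  i=9: ✗ (no rhs in [9,10])
  i=10: ✗ (lhs fails at k=10 before rhs at j=11)
Positions where it holds: {6, 7, 8} → 3.

3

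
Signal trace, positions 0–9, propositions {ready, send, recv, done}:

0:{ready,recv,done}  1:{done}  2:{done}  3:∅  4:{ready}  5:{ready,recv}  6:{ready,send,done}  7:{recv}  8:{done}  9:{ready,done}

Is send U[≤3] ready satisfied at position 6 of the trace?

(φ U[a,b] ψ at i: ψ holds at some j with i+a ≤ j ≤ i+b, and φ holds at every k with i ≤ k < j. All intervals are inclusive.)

Need some j in [6,9] with ready, and send at every k in [6,j-1].
  j=6: ready holds; no prefix to check → satisfied.

Yes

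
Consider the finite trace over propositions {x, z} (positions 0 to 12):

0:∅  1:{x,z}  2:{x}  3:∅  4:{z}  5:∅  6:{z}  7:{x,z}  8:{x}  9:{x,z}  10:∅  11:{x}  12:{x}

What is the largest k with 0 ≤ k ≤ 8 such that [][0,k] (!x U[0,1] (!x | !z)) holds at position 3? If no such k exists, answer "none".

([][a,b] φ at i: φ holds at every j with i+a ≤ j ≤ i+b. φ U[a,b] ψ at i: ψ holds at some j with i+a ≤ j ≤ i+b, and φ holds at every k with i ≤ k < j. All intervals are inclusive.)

(!x U[0,1] (!x | !z)) must hold from j=3 onward; find where it first fails.
  j=3: holds
  j=4: holds
  j=5: holds
  j=6: holds
  j=7: fails
Holds on [3,6], so largest k = 3.

3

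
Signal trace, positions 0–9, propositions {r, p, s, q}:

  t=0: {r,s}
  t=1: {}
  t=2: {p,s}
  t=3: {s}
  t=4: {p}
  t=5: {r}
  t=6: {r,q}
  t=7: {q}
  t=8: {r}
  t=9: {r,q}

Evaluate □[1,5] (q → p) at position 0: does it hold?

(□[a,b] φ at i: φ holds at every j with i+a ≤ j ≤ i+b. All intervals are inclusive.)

Check (q → p) at every j in [1,5]:
  j=1: antecedent false → ✓
  j=2: antecedent false → ✓
  j=3: antecedent false → ✓
  j=4: antecedent false → ✓
  j=5: antecedent false → ✓
All positions satisfy it → formula holds.

True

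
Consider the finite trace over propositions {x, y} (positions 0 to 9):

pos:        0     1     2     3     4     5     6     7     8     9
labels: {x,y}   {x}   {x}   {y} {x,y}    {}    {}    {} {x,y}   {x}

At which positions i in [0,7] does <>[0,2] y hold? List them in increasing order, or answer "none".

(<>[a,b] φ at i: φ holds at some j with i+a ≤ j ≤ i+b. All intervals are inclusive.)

0, 1, 2, 3, 4, 6, 7

Evaluate at each i in [0,7]:
  i=0: ✓ (witness j=0)
  i=1: ✓ (witness j=3)
  i=2: ✓ (witness j=3)
  i=3: ✓ (witness j=3)
  i=4: ✓ (witness j=4)
  i=5: ✗ (none in [5,7])
  i=6: ✓ (witness j=8)
  i=7: ✓ (witness j=8)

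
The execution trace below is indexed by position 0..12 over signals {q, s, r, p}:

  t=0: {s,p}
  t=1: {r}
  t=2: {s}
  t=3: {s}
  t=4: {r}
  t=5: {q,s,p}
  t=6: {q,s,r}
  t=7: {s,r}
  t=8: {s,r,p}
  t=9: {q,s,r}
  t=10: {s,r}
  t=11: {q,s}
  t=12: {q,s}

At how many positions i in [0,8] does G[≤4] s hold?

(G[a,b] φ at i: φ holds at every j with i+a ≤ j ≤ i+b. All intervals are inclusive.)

4

Evaluate at each i in [0,8]:
  i=0: ✗ (fails at j=1)
  i=1: ✗ (fails at j=1)
  i=2: ✗ (fails at j=4)
  i=3: ✗ (fails at j=4)
  i=4: ✗ (fails at j=4)
  i=5: ✓ (all of [5,9])
  i=6: ✓ (all of [6,10])
  i=7: ✓ (all of [7,11])
  i=8: ✓ (all of [8,12])
Positions where it holds: {5, 6, 7, 8} → 4.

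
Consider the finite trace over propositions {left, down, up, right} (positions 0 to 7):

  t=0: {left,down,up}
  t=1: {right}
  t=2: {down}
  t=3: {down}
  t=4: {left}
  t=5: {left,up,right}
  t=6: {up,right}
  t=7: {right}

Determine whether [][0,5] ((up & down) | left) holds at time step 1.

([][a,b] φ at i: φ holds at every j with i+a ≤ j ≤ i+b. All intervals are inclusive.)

Check ((up & down) | left) at every j in [1,6]:
  j=1: false
  j=2: false
  j=3: false
  j=4: true
  j=5: true
  j=6: false
Fails at j=1 → formula fails.

No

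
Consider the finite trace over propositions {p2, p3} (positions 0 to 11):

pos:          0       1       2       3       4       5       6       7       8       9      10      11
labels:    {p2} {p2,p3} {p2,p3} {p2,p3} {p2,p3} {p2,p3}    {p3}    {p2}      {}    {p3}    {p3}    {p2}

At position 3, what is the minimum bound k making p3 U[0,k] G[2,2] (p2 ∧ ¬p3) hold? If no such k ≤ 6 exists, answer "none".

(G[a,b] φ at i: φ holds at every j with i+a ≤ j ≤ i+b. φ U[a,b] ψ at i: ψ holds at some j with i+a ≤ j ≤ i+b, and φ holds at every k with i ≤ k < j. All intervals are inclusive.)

2

Need earliest j ≥ 3 with G[2,2] (p2 ∧ ¬p3), and p3 at every k in [3,j-1].
  j=3: rhs fails.
  j=4: rhs fails.
  j=5: rhs holds; lhs holds on [3,4]. k = 2.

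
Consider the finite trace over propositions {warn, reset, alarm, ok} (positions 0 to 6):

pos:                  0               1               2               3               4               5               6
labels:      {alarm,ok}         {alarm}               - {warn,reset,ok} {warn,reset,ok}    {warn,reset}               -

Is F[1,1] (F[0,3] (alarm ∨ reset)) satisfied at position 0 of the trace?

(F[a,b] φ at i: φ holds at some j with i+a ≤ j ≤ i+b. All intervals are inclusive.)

Check F[0,3] (alarm ∨ reset) at each j in [1,1]:
  j=1: holds (witness at 1)
Found at j=1 → formula holds.

Holds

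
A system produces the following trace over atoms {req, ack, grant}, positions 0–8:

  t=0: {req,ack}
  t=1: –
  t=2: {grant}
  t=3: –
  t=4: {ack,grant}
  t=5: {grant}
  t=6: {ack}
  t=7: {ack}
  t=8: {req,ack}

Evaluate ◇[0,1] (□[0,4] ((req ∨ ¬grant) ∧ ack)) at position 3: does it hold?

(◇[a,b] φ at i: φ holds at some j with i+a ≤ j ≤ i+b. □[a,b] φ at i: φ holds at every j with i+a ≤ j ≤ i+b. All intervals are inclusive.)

Check □[0,4] ((req ∨ ¬grant) ∧ ack) at each j in [3,4]:
  j=3: fails at 3
  j=4: fails at 4
No position in the window satisfies it → formula fails.

False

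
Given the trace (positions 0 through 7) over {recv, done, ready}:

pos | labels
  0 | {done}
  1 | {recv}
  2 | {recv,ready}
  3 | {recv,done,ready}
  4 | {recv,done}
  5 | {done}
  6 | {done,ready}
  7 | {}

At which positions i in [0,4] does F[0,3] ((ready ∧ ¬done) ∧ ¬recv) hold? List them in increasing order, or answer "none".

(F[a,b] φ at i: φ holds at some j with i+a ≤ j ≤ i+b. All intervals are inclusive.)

none

Evaluate at each i in [0,4]:
  i=0: ✗ (none in [0,3])
  i=1: ✗ (none in [1,4])
  i=2: ✗ (none in [2,5])
  i=3: ✗ (none in [3,6])
  i=4: ✗ (none in [4,7])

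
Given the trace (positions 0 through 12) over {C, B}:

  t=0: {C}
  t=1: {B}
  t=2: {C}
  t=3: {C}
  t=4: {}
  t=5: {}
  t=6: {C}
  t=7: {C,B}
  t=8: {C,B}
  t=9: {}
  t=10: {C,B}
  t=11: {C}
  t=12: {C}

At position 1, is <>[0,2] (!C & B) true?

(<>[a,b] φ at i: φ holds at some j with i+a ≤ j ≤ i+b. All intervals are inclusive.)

True

Check (!C & B) at each j in [1,3]:
  j=1: true
  j=2: false
  j=3: false
Found at j=1 → formula holds.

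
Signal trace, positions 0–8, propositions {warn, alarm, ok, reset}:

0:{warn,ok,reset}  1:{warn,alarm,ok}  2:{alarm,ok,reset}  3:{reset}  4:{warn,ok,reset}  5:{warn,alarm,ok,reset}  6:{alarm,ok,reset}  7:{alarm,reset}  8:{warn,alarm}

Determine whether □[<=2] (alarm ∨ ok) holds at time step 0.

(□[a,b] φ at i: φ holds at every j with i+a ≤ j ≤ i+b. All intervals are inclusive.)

True

Check (alarm ∨ ok) at every j in [0,2]:
  j=0: true
  j=1: true
  j=2: true
All positions satisfy it → formula holds.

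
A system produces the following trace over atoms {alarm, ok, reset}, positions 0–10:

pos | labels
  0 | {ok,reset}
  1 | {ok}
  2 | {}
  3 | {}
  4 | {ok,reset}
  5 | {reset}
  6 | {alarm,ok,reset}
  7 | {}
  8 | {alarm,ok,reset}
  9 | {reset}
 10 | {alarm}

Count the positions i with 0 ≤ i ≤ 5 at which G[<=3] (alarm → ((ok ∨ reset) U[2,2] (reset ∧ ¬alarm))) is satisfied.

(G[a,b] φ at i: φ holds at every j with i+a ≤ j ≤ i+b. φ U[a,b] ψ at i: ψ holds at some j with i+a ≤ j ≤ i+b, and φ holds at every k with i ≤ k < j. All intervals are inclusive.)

Evaluate at each i in [0,5]:
  i=0: ✓ (all of [0,3])
  i=1: ✓ (all of [1,4])
  i=2: ✓ (all of [2,5])
  i=3: ✗ (fails at j=6)
  i=4: ✗ (fails at j=6)
  i=5: ✗ (fails at j=6)
Positions where it holds: {0, 1, 2} → 3.

3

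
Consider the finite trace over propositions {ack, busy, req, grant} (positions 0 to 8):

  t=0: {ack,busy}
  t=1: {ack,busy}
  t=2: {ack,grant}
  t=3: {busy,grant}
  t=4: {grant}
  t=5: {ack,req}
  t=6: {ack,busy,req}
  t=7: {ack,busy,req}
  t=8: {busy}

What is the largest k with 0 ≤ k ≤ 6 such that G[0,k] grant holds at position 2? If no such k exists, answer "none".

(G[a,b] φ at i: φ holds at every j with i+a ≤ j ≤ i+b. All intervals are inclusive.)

2

grant must hold from j=2 onward; find where it first fails.
  j=2: holds
  j=3: holds
  j=4: holds
  j=5: fails
Holds on [2,4], so largest k = 2.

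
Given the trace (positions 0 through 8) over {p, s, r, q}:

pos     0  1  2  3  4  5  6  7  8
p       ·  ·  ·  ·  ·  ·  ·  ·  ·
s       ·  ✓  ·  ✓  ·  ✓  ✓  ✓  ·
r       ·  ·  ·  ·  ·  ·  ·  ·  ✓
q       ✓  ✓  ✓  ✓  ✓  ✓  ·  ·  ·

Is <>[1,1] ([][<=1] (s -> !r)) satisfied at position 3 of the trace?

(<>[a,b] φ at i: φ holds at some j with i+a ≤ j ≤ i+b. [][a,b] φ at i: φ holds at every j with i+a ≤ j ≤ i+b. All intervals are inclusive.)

Yes

Check [][<=1] (s -> !r) at each j in [4,4]:
  j=4: holds on [4,5]
Found at j=4 → formula holds.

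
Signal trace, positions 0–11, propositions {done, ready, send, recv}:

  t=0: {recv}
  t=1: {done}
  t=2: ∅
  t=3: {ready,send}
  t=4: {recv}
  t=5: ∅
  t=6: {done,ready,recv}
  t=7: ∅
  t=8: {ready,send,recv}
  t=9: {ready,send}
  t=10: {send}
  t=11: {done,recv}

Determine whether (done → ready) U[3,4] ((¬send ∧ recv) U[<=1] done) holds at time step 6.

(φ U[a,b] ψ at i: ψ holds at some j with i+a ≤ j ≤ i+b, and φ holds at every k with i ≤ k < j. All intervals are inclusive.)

No

Need some j in [9,10] with ((¬send ∧ recv) U[<=1] done), and (done → ready) at every k in [6,j-1].
  j=9: ((¬send ∧ recv) U[<=1] done) — fails.
  j=10: ((¬send ∧ recv) U[<=1] done) — fails.
No j in the window works → until fails.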